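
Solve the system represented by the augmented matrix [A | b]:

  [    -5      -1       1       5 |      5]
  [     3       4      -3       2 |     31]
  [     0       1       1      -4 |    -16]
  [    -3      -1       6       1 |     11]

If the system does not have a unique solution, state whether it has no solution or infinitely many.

Row-reduce the augmented matrix:
R1 ← R1 / (-5).
R2 ← R2 − 3·R1.
R4 ← R4 + 3·R1.
R2 ← R2 / (17/5).
R1 ← R1 − 1/5·R2.
R3 ← R3 − 1·R2.
R4 ← R4 + 2/5·R2.
R3 ← R3 / (29/17).
R1 ← R1 + 1/17·R3.
R2 ← R2 + 12/17·R3.
R4 ← R4 − 87/17·R3.
R4 ← R4 / (15).
R1 ← R1 + 43/29·R4.
R2 ← R2 + 23/29·R4.
R3 ← R3 + 93/29·R4.
Reading off the reduced rows gives x_1 = 5, x_2 = 4, x_3 = 4, x_4 = 6.

x_1 = 5, x_2 = 4, x_3 = 4, x_4 = 6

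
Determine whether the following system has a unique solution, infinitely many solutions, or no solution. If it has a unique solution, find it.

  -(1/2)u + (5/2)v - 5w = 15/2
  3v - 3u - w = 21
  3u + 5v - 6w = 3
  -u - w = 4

no solution

Row-reduce:
R1 ← R1 / (-1/2).
R2 ← R2 + 3·R1.
R3 ← R3 − 3·R1.
R4 ← R4 + 1·R1.
R2 ← R2 / (-12).
R1 ← R1 + 5·R2.
R3 ← R3 − 20·R2.
R4 ← R4 + 5·R2.
R3 ← R3 / (37/3).
R1 ← R1 + 25/12·R3.
R2 ← R2 + 29/12·R3.
R4 ← R4 + 37/12·R3.
Row 4 reduces to 0 = 1, a contradiction. The system is inconsistent.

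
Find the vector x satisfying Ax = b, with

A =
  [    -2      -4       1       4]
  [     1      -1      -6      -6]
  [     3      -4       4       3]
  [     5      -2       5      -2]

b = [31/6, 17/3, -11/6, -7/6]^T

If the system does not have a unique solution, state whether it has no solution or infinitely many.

x_1 = -2, x_2 = -5/3, x_3 = 1/2, x_4 = -3/2

Row-reduce the augmented matrix:
R1 ← R1 / (-2).
R2 ← R2 − 1·R1.
R3 ← R3 − 3·R1.
R4 ← R4 − 5·R1.
R2 ← R2 / (-3).
R1 ← R1 − 2·R2.
R3 ← R3 + 10·R2.
R4 ← R4 + 12·R2.
R3 ← R3 / (143/6).
R1 ← R1 + 25/6·R3.
R2 ← R2 − 11/6·R3.
R4 ← R4 − 59/2·R3.
R4 ← R4 / (-521/143).
R1 ← R1 + 109/143·R4.
R2 ← R2 + 5/13·R4.
R3 ← R3 − 134/143·R4.
Reading off the reduced rows gives x_1 = -2, x_2 = -5/3, x_3 = 1/2, x_4 = -3/2.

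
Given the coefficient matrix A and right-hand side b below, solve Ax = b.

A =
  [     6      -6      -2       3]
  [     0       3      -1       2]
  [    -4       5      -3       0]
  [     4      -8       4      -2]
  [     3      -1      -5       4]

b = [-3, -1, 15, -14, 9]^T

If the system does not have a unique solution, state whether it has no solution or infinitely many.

x_1 = -4, x_2 = -2, x_3 = -3, x_4 = 1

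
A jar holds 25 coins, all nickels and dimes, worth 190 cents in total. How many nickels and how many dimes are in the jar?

Let n = nickels, d = dimes.
  d + n = 25
  5n + 10d = 190
Row-reduce the augmented matrix:
R2 ← R2 − 5·R1.
R2 ← R2 / (5).
R1 ← R1 − 1·R2.
Reading off the reduced rows gives n = 12, d = 13.

nickels: 12, dimes: 13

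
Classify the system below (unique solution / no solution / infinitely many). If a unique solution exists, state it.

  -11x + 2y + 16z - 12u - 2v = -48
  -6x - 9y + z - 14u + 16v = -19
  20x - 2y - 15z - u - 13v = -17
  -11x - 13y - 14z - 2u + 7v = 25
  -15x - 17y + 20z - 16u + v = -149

x = -2, y = 5, z = -4, u = 1, v = 2

Row-reduce the augmented matrix:
R1 ← R1 / (-11).
R2 ← R2 + 6·R1.
R3 ← R3 − 20·R1.
R4 ← R4 + 11·R1.
R5 ← R5 + 15·R1.
R2 ← R2 / (-111/11).
R1 ← R1 + 2/11·R2.
R3 ← R3 − 18/11·R2.
R4 ← R4 + 15·R2.
R5 ← R5 + 217/11·R2.
R3 ← R3 / (475/37).
R1 ← R1 + 146/111·R3.
R2 ← R2 − 85/111·R3.
R4 ← R4 + 685/37·R3.
R5 ← R5 − 1475/111·R3.
R4 ← R4 / (-1289/95).
R1 ← R1 + 1762/1425·R4.
R2 ← R2 − 619/285·R4.
R3 ← R3 + 889/475·R4.
R5 ← R5 − 2269/57·R4.
R5 ← R5 / (-472252/3867).
R1 ← R1 − 34232/19335·R5.
R2 ← R2 + 25883/3867·R5.
R3 ← R3 − 25399/6445·R5.
R4 ← R4 − 3458/1289·R5.
Reading off the reduced rows gives x = -2, y = 5, z = -4, u = 1, v = 2.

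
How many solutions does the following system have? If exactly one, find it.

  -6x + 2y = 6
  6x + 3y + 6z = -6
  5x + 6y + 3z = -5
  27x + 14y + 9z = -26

Row-reduce:
R1 ← R1 / (-6).
R2 ← R2 − 6·R1.
R3 ← R3 − 5·R1.
R4 ← R4 − 27·R1.
R2 ← R2 / (5).
R1 ← R1 + 1/3·R2.
R3 ← R3 − 23/3·R2.
R4 ← R4 − 23·R2.
R3 ← R3 / (-31/5).
R1 ← R1 − 2/5·R3.
R2 ← R2 − 6/5·R3.
R4 ← R4 + 93/5·R3.
Row 4 reduces to 0 = 1, a contradiction. The system is inconsistent.

no solution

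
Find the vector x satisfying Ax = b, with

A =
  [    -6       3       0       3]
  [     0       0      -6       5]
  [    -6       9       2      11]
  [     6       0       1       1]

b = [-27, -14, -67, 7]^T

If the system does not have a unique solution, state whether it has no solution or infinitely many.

Row-reduce:
R1 ← R1 / (-6).
R3 ← R3 + 6·R1.
R4 ← R4 − 6·R1.
Swap R2 and R3.
R2 ← R2 / (6).
R1 ← R1 + 1/2·R2.
R4 ← R4 − 3·R2.
R3 ← R3 / (-6).
R1 ← R1 − 1/6·R3.
R2 ← R2 − 1/3·R3.
Rank is 3 with 4 unknowns, leaving x_4 free.

infinitely many solutions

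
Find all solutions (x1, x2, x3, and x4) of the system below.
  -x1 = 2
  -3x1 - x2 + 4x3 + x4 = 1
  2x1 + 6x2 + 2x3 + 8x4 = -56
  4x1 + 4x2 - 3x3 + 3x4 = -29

infinitely many solutions

Row-reduce:
R1 ← R1 / (-1).
R2 ← R2 + 3·R1.
R3 ← R3 − 2·R1.
R4 ← R4 − 4·R1.
R2 ← R2 / (-1).
R3 ← R3 − 6·R2.
R4 ← R4 − 4·R2.
R3 ← R3 / (26).
R2 ← R2 + 4·R3.
R4 ← R4 − 13·R3.
Rank is 3 with 4 unknowns, leaving x4 free.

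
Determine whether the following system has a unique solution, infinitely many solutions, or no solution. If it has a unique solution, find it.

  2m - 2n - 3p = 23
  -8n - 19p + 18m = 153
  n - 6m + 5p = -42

Row-reduce:
R1 ← R1 / (2).
R2 ← R2 − 18·R1.
R3 ← R3 + 6·R1.
R2 ← R2 / (10).
R1 ← R1 + 1·R2.
R3 ← R3 + 5·R2.
Rank is 2 with 3 unknowns, leaving p free.

infinitely many solutions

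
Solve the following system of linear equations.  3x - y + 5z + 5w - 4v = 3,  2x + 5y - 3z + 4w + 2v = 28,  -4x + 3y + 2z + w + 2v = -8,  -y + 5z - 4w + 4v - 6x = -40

Row-reduce:
R1 ← R1 / (3).
R2 ← R2 − 2·R1.
R3 ← R3 + 4·R1.
R4 ← R4 + 6·R1.
R2 ← R2 / (17/3).
R1 ← R1 + 1/3·R2.
R3 ← R3 − 5/3·R2.
R4 ← R4 + 3·R2.
R3 ← R3 / (179/17).
R1 ← R1 − 22/17·R3.
R2 ← R2 + 19/17·R3.
R4 ← R4 − 198/17·R3.
R4 ← R4 / (-342/179).
R1 ← R1 − 141/179·R4.
R2 ← R2 − 163/179·R4.
R3 ← R3 − 127/179·R4.
Rank is 4 with 5 unknowns, leaving v free.

infinitely many solutions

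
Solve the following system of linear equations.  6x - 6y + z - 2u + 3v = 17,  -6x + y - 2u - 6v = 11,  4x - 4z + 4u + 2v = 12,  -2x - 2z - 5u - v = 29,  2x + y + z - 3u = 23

Row-reduce the augmented matrix:
R1 ← R1 / (6).
R2 ← R2 + 6·R1.
R3 ← R3 − 4·R1.
R4 ← R4 + 2·R1.
R5 ← R5 − 2·R1.
R2 ← R2 / (-5).
R1 ← R1 + 1·R2.
R3 ← R3 − 4·R2.
R4 ← R4 + 2·R2.
R5 ← R5 − 3·R2.
R3 ← R3 / (-58/15).
R1 ← R1 + 1/30·R3.
R2 ← R2 + 1/5·R3.
R4 ← R4 + 31/15·R3.
R5 ← R5 − 19/15·R3.
R4 ← R4 / (-151/29).
R1 ← R1 − 13/29·R4.
R2 ← R2 − 20/29·R4.
R3 ← R3 + 16/29·R4.
R5 ← R5 + 117/29·R4.
R5 ← R5 / (-832/151).
R1 ← R1 − 403/302·R5.
R2 ← R2 − 159/151·R5.
R3 ← R3 − 54/151·R5.
R4 ← R4 + 72/151·R5.
Reading off the reduced rows gives x = 6, y = 1, z = -5, u = -5, v = -6.

x = 6, y = 1, z = -5, u = -5, v = -6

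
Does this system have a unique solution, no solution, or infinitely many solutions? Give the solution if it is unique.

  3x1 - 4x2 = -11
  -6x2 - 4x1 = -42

Row-reduce the augmented matrix:
R1 ← R1 / (3).
R2 ← R2 + 4·R1.
R2 ← R2 / (-34/3).
R1 ← R1 + 4/3·R2.
Reading off the reduced rows gives x1 = 3, x2 = 5.

x1 = 3, x2 = 5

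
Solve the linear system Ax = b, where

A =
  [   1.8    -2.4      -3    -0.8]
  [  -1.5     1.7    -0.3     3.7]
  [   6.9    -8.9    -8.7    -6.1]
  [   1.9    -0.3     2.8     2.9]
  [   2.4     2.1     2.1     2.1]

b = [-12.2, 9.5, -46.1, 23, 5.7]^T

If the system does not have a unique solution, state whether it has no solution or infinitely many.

x_1 = -2, x_2 = -4, x_3 = 5, x_4 = 4

Row-reduce the augmented matrix:
R1 ← R1 / (9/5).
R2 ← R2 + 3/2·R1.
R3 ← R3 − 69/10·R1.
R4 ← R4 − 19/10·R1.
R5 ← R5 − 12/5·R1.
R2 ← R2 / (-3/10).
R1 ← R1 + 4/3·R2.
R3 ← R3 − 3/10·R2.
R4 ← R4 − 67/30·R2.
R5 ← R5 − 53/10·R2.
Swap R3 and R4.
R3 ← R3 / (-1339/90).
R1 ← R1 − 97/9·R3.
R2 ← R2 − 28/3·R3.
R5 ← R5 + 1301/30·R3.
Swap R4 and R5.
R4 ← R4 / (-133772/6695).
R1 ← R1 − 20668/4017·R4.
R2 ← R2 − 8575/1339·R4.
R3 ← R3 + 7108/4017·R4.
R5 reduces to 0 = 0, so the extra equation is consistent.
Reading off the reduced rows gives x_1 = -2, x_2 = -4, x_3 = 5, x_4 = 4.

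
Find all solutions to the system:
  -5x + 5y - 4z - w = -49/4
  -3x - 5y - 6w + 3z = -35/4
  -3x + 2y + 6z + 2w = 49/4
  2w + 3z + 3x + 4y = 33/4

x = 1/4, y = -1/2, z = 3/2, w = 5/2

Row-reduce the augmented matrix:
R1 ← R1 / (-5).
R2 ← R2 + 3·R1.
R3 ← R3 + 3·R1.
R4 ← R4 − 3·R1.
R2 ← R2 / (-8).
R1 ← R1 + 1·R2.
R3 ← R3 + 1·R2.
R4 ← R4 − 7·R2.
R3 ← R3 / (309/40).
R1 ← R1 − 1/8·R3.
R2 ← R2 + 27/40·R3.
R4 ← R4 − 213/40·R3.
R4 ← R4 / (-575/103).
R1 ← R1 − 254/309·R4.
R2 ← R2 − 99/103·R4.
R3 ← R3 − 131/309·R4.
Reading off the reduced rows gives x = 1/4, y = -1/2, z = 3/2, w = 5/2.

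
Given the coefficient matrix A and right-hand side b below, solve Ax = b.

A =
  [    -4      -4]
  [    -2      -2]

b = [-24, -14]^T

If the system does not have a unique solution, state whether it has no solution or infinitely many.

Row-reduce:
R1 ← R1 / (-4).
R2 ← R2 + 2·R1.
Row 2 reduces to 0 = -2, a contradiction. The system is inconsistent.

no solution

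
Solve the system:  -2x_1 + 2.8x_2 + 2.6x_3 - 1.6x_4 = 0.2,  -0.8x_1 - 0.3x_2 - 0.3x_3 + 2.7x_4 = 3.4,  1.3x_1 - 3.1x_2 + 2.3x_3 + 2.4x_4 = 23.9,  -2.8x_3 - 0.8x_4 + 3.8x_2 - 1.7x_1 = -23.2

x_1 = 4, x_2 = 0, x_3 = 5, x_4 = 3

Row-reduce the augmented matrix:
R1 ← R1 / (-2).
R2 ← R2 + 4/5·R1.
R3 ← R3 − 13/10·R1.
R4 ← R4 + 17/10·R1.
R2 ← R2 / (-71/50).
R1 ← R1 + 7/5·R2.
R3 ← R3 + 32/25·R2.
R4 ← R4 − 71/50·R2.
R3 ← R3 / (7381/1420).
R1 ← R1 − 3/142·R3.
R2 ← R2 − 67/71·R3.
R4 ← R4 + 127/20·R3.
R4 ← R4 / (27803/14762).
R1 ← R1 + 18351/7381·R4.
R2 ← R2 + 15149/7381·R4.
R3 ← R3 + 2344/7381·R4.
Reading off the reduced rows gives x_1 = 4, x_2 = 0, x_3 = 5, x_4 = 3.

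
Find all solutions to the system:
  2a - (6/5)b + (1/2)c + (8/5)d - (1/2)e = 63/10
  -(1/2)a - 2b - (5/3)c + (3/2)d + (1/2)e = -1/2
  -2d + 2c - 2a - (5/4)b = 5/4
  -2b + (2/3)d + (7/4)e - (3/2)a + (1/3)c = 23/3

infinitely many solutions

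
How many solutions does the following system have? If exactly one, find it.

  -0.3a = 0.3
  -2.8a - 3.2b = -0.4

a = -1, b = 1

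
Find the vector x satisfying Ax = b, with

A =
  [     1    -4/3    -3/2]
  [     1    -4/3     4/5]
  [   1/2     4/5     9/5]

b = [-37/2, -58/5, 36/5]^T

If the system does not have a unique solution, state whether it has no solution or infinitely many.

x_1 = -6, x_2 = 6, x_3 = 3

Row-reduce the augmented matrix:
R2 ← R2 − 1·R1.
R3 ← R3 − 1/2·R1.
Swap R2 and R3.
R2 ← R2 / (22/15).
R1 ← R1 + 4/3·R2.
R3 ← R3 / (23/10).
R1 ← R1 − 9/11·R3.
R2 ← R2 − 153/88·R3.
Reading off the reduced rows gives x_1 = -6, x_2 = 6, x_3 = 3.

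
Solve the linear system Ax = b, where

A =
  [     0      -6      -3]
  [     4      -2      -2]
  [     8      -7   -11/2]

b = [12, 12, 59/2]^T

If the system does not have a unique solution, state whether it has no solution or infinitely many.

Row-reduce:
Swap R1 and R2.
R1 ← R1 / (4).
R3 ← R3 − 8·R1.
R2 ← R2 / (-6).
R1 ← R1 + 1/2·R2.
R3 ← R3 + 3·R2.
Row 3 reduces to 0 = -1/2, a contradiction. The system is inconsistent.

no solution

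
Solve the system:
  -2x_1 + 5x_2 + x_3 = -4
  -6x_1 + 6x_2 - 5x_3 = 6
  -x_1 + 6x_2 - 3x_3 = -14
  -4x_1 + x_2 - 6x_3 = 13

no solution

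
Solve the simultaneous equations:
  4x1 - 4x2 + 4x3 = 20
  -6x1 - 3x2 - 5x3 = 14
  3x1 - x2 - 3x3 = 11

Row-reduce the augmented matrix:
R1 ← R1 / (4).
R2 ← R2 + 6·R1.
R3 ← R3 − 3·R1.
R2 ← R2 / (-9).
R1 ← R1 + 1·R2.
R3 ← R3 − 2·R2.
R3 ← R3 / (-52/9).
R1 ← R1 − 8/9·R3.
R2 ← R2 + 1/9·R3.
Reading off the reduced rows gives x1 = 1, x2 = -5, x3 = -1.

x1 = 1, x2 = -5, x3 = -1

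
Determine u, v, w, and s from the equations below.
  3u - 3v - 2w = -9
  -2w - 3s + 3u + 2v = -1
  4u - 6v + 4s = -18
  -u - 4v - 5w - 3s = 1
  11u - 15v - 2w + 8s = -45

u = -2, v = 1, w = 0, s = -1

Row-reduce the augmented matrix:
R1 ← R1 / (3).
R2 ← R2 − 3·R1.
R3 ← R3 − 4·R1.
R4 ← R4 + 1·R1.
R5 ← R5 − 11·R1.
R2 ← R2 / (5).
R1 ← R1 + 1·R2.
R3 ← R3 + 2·R2.
R4 ← R4 + 5·R2.
R5 ← R5 + 4·R2.
R3 ← R3 / (8/3).
R1 ← R1 + 2/3·R3.
R4 ← R4 + 17/3·R3.
R5 ← R5 − 16/3·R3.
R4 ← R4 / (-1/20).
R1 ← R1 − 1/10·R4.
R2 ← R2 + 3/5·R4.
R3 ← R3 − 21/20·R4.
R5 reduces to 0 = 0, so the extra equation is consistent.
Reading off the reduced rows gives u = -2, v = 1, w = 0, s = -1.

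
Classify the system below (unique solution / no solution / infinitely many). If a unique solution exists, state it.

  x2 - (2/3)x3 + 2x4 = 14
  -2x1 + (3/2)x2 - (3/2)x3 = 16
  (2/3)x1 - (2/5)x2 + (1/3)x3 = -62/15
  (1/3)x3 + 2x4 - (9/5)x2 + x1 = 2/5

x1 = -2, x2 = 2, x3 = -6, x4 = 4

Row-reduce the augmented matrix:
Swap R1 and R2.
R1 ← R1 / (-2).
R3 ← R3 − 2/3·R1.
R4 ← R4 − 1·R1.
R1 ← R1 + 3/4·R2.
R3 ← R3 − 1/10·R2.
R4 ← R4 + 21/20·R2.
R3 ← R3 / (-1/10).
R1 ← R1 − 1/4·R3.
R2 ← R2 + 2/3·R3.
R4 ← R4 + 67/60·R3.
R4 ← R4 / (19/3).
R1 ← R1 − 1·R4.
R2 ← R2 − 10/3·R4.
R3 ← R3 − 2·R4.
Reading off the reduced rows gives x1 = -2, x2 = 2, x3 = -6, x4 = 4.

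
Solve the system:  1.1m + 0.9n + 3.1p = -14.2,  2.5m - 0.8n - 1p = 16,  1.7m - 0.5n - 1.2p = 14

Row-reduce the augmented matrix:
R1 ← R1 / (11/10).
R2 ← R2 − 5/2·R1.
R3 ← R3 − 17/10·R1.
R2 ← R2 / (-313/110).
R1 ← R1 − 9/11·R2.
R3 ← R3 + 104/55·R2.
R3 ← R3 / (-2017/3130).
R1 ← R1 − 158/313·R3.
R2 ← R2 − 885/313·R3.
Reading off the reduced rows gives m = 4, n = 0, p = -6.

m = 4, n = 0, p = -6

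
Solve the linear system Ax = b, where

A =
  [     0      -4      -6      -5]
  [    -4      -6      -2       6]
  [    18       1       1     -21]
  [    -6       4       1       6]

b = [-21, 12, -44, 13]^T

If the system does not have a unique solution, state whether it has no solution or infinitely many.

infinitely many solutions

Row-reduce:
Swap R1 and R2.
R1 ← R1 / (-4).
R3 ← R3 − 18·R1.
R4 ← R4 + 6·R1.
R2 ← R2 / (-4).
R1 ← R1 − 3/2·R2.
R3 ← R3 + 26·R2.
R4 ← R4 − 13·R2.
R3 ← R3 / (31).
R1 ← R1 + 7/4·R3.
R2 ← R2 − 3/2·R3.
R4 ← R4 + 31/2·R3.
Rank is 3 with 4 unknowns, leaving x_4 free.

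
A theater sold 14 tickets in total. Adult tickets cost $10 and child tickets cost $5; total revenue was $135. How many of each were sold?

adult tickets: 13, child tickets: 1

Let a = adult tickets, c = child tickets.
  a + c = 14
  10a + 5c = 135
From equation 1: a = 14 − c.
Substitute into equation 2 and solve: c = 1.
Then a = 13.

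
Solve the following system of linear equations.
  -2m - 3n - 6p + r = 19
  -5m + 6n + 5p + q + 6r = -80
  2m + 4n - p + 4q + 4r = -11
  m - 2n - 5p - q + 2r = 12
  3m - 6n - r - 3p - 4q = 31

Row-reduce the augmented matrix:
R1 ← R1 / (-2).
R2 ← R2 + 5·R1.
R3 ← R3 − 2·R1.
R4 ← R4 − 1·R1.
R5 ← R5 − 3·R1.
R2 ← R2 / (27/2).
R1 ← R1 − 3/2·R2.
R3 ← R3 − 1·R2.
R4 ← R4 + 7/2·R2.
R5 ← R5 + 21/2·R2.
R3 ← R3 / (-229/27).
R1 ← R1 − 7/9·R3.
R2 ← R2 − 40/27·R3.
R4 ← R4 + 76/27·R3.
R5 ← R5 − 32/9·R3.
R4 ← R4 / (-468/229).
R1 ← R1 − 57/229·R4.
R2 ← R2 − 174/229·R4.
R3 ← R3 + 106/229·R4.
R5 ← R5 + 361/229·R4.
R5 ← R5 / (148/39).
R1 ← R1 + 3/13·R5.
R2 ← R2 − 23/13·R5.
R3 ← R3 + 38/39·R5.
R4 ← R4 + 35/39·R5.
Reading off the reduced rows gives m = 3, n = -4, p = -3, q = 4, r = -5.

m = 3, n = -4, p = -3, q = 4, r = -5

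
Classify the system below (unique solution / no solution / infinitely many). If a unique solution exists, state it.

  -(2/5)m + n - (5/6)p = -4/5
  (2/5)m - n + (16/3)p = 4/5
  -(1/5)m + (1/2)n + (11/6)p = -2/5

infinitely many solutions

Row-reduce:
R1 ← R1 / (-2/5).
R2 ← R2 − 2/5·R1.
R3 ← R3 + 1/5·R1.
R2 ← R2 / (9/2).
R1 ← R1 − 25/12·R2.
R3 ← R3 − 9/4·R2.
Rank is 2 with 3 unknowns, leaving n free.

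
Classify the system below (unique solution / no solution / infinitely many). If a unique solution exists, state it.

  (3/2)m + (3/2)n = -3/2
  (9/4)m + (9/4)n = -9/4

infinitely many solutions

Row-reduce:
R1 ← R1 / (3/2).
R2 ← R2 − 9/4·R1.
Rank is 1 with 2 unknowns, leaving n free.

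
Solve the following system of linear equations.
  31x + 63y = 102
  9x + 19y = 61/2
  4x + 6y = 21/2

x = 3/4, y = 5/4

Row-reduce the augmented matrix:
R1 ← R1 / (31).
R2 ← R2 − 9·R1.
R3 ← R3 − 4·R1.
R2 ← R2 / (22/31).
R1 ← R1 − 63/31·R2.
R3 ← R3 + 66/31·R2.
R3 reduces to 0 = 0, so the extra equation is consistent.
Reading off the reduced rows gives x = 3/4, y = 5/4.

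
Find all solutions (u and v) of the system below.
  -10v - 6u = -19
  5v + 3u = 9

no solution

Row-reduce:
R1 ← R1 / (-6).
R2 ← R2 − 3·R1.
Row 2 reduces to 0 = -1/2, a contradiction. The system is inconsistent.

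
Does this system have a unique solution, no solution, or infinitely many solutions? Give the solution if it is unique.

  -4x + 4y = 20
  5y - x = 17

x = -2, y = 3

From equation 2: x = -17 + 5·y.
Substitute into equation 1 and solve: y = 3.
Then x = -2.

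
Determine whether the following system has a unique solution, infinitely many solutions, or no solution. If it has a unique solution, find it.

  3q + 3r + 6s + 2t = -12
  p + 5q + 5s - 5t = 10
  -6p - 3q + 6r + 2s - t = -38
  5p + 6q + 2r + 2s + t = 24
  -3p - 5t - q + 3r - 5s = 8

Row-reduce the augmented matrix:
Swap R1 and R2.
R3 ← R3 + 6·R1.
R4 ← R4 − 5·R1.
R5 ← R5 + 3·R1.
R2 ← R2 / (3).
R1 ← R1 − 5·R2.
R3 ← R3 − 27·R2.
R4 ← R4 + 19·R2.
R5 ← R5 − 14·R2.
R3 ← R3 / (-21).
R1 ← R1 + 5·R3.
R2 ← R2 − 1·R3.
R4 ← R4 − 21·R3.
R5 ← R5 + 11·R3.
R4 ← R4 / (-7).
R1 ← R1 − 5/21·R4.
R2 ← R2 − 20/21·R4.
R3 ← R3 − 22/21·R4.
R5 ← R5 + 136/21·R4.
R5 ← R5 / (2599/441).
R1 ← R1 − 1315/441·R5.
R2 ← R2 + 1355/441·R5.
R3 ← R3 − 347/441·R5.
R4 ← R4 − 31/21·R5.
Reading off the reduced rows gives p = 0, q = 6, r = -2, s = -4, t = 0.

p = 0, q = 6, r = -2, s = -4, t = 0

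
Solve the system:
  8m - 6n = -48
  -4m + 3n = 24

Row-reduce:
R1 ← R1 / (8).
R2 ← R2 + 4·R1.
Rank is 1 with 2 unknowns, leaving n free.

infinitely many solutions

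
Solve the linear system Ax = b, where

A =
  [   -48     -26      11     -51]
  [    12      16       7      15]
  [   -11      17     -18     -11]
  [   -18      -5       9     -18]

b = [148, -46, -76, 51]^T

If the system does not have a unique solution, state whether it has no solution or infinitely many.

infinitely many solutions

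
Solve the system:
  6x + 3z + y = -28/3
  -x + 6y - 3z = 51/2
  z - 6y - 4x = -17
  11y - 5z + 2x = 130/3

Row-reduce the augmented matrix:
R1 ← R1 / (6).
R2 ← R2 + 1·R1.
R3 ← R3 + 4·R1.
R4 ← R4 − 2·R1.
R2 ← R2 / (37/6).
R1 ← R1 − 1/6·R2.
R3 ← R3 + 16/3·R2.
R4 ← R4 − 32/3·R2.
R3 ← R3 / (31/37).
R1 ← R1 − 21/37·R3.
R2 ← R2 + 15/37·R3.
R4 ← R4 + 62/37·R3.
R4 reduces to 0 = 0, so the extra equation is consistent.
Reading off the reduced rows gives x = -1/2, y = 8/3, z = -3.

x = -1/2, y = 8/3, z = -3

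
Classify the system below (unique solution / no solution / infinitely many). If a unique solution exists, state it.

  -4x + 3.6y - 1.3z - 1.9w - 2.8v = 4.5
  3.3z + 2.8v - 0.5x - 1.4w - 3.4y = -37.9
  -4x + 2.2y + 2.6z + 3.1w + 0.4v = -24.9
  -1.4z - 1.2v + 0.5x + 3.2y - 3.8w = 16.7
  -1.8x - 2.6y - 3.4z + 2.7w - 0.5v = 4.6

Row-reduce the augmented matrix:
R1 ← R1 / (-4).
R2 ← R2 + 1/2·R1.
R3 ← R3 + 4·R1.
R4 ← R4 − 1/2·R1.
R5 ← R5 + 9/5·R1.
R2 ← R2 / (-77/20).
R1 ← R1 + 9/10·R2.
R3 ← R3 + 7/5·R2.
R4 ← R4 − 73/20·R2.
R5 ← R5 + 211/50·R2.
R3 ← R3 / (581/220).
R1 ← R1 + 373/770·R3.
R2 ← R2 + 277/308·R3.
R4 ← R4 − 2649/1540·R3.
R5 ← R5 + 50899/7700·R3.
R4 ← R4 / (-176338/20335).
R1 ← R1 − 35412/20335·R4.
R2 ← R2 − 17477/8134·R4.
R3 ← R3 − 1193/581·R4.
R5 ← R5 − 1871068/101675·R4.
R5 ← R5 / (11718323/4408450).
R1 ← R1 − 158796/440845·R5.
R2 ← R2 + 8305/88169·R5.
R3 ← R3 − 70642/88169·R5.
R4 ← R4 + 998/88169·R5.
Reading off the reduced rows gives x = 5, y = 2, z = -4, w = 1, v = -5.

x = 5, y = 2, z = -4, w = 1, v = -5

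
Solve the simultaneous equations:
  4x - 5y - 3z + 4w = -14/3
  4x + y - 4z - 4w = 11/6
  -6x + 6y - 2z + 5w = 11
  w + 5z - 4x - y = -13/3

Row-reduce the augmented matrix:
R1 ← R1 / (4).
R2 ← R2 − 4·R1.
R3 ← R3 + 6·R1.
R4 ← R4 + 4·R1.
R2 ← R2 / (6).
R1 ← R1 + 5/4·R2.
R3 ← R3 + 3/2·R2.
R4 ← R4 + 6·R2.
R3 ← R3 / (-27/4).
R1 ← R1 + 23/24·R3.
R2 ← R2 + 1/6·R3.
R4 ← R4 − 1·R3.
R4 ← R4 / (-5/3).
R1 ← R1 + 35/18·R4.
R2 ← R2 + 14/9·R4.
R3 ← R3 + 4/3·R4.
Reading off the reduced rows gives x = 4/3, y = 5/2, z = 1/2, w = 1.

x = 4/3, y = 5/2, z = 1/2, w = 1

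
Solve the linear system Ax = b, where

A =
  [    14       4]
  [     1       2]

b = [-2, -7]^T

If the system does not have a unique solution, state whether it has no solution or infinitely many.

x_1 = 1, x_2 = -4

From equation 2: x_1 = -7 − 2·x_2.
Substitute into equation 1 and solve: x_2 = -4.
Then x_1 = 1.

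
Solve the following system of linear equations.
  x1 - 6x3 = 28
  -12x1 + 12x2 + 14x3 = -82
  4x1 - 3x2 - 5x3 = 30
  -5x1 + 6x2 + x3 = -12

Row-reduce:
R2 ← R2 + 12·R1.
R3 ← R3 − 4·R1.
R4 ← R4 + 5·R1.
R2 ← R2 / (12).
R3 ← R3 + 3·R2.
R4 ← R4 − 6·R2.
R3 ← R3 / (9/2).
R1 ← R1 + 6·R3.
R2 ← R2 + 29/6·R3.
Row 4 reduces to 0 = 1, a contradiction. The system is inconsistent.

no solution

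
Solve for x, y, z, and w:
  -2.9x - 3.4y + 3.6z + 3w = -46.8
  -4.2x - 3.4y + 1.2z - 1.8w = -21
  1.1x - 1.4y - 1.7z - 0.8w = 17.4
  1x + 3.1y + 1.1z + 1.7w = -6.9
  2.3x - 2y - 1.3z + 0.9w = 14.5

x = 6, y = 0, z = -4, w = -5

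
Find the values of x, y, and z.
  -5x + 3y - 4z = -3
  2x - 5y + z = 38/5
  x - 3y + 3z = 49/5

Row-reduce the augmented matrix:
R1 ← R1 / (-5).
R2 ← R2 − 2·R1.
R3 ← R3 − 1·R1.
R2 ← R2 / (-19/5).
R1 ← R1 + 3/5·R2.
R3 ← R3 + 12/5·R2.
R3 ← R3 / (49/19).
R1 ← R1 − 17/19·R3.
R2 ← R2 − 3/19·R3.
Reading off the reduced rows gives x = -11/5, y = -2, z = 2.

x = -11/5, y = -2, z = 2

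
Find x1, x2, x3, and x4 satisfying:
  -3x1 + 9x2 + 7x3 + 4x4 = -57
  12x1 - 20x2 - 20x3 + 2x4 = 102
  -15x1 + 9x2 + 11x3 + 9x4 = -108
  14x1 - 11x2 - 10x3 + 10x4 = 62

Row-reduce the augmented matrix:
R1 ← R1 / (-3).
R2 ← R2 − 12·R1.
R3 ← R3 + 15·R1.
R4 ← R4 − 14·R1.
R2 ← R2 / (16).
R1 ← R1 + 3·R2.
R3 ← R3 + 36·R2.
R4 ← R4 − 31·R2.
R3 ← R3 / (-6).
R1 ← R1 + 5/6·R3.
R2 ← R2 − 1/2·R3.
R4 ← R4 − 43/6·R3.
R4 ← R4 / (1045/36).
R1 ← R1 + 37/18·R4.
R2 ← R2 − 43/12·R4.
R3 ← R3 + 59/12·R4.
Reading off the reduced rows gives x1 = 4, x2 = -6, x3 = 3, x4 = -3.

x1 = 4, x2 = -6, x3 = 3, x4 = -3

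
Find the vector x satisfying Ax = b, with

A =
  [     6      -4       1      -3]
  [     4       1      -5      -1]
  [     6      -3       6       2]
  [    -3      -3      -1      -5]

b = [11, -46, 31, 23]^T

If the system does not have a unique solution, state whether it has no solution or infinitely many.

Row-reduce the augmented matrix:
R1 ← R1 / (6).
R2 ← R2 − 4·R1.
R3 ← R3 − 6·R1.
R4 ← R4 + 3·R1.
R2 ← R2 / (11/3).
R1 ← R1 + 2/3·R2.
R3 ← R3 − 1·R2.
R4 ← R4 + 5·R2.
R3 ← R3 / (72/11).
R1 ← R1 + 19/22·R3.
R2 ← R2 + 17/11·R3.
R4 ← R4 + 181/22·R3.
R4 ← R4 / (29/36).
R1 ← R1 − 11/36·R4.
R2 ← R2 − 25/18·R4.
R3 ← R3 − 13/18·R4.
Reading off the reduced rows gives x_1 = -3, x_2 = -5, x_3 = 6, x_4 = -1.

x_1 = -3, x_2 = -5, x_3 = 6, x_4 = -1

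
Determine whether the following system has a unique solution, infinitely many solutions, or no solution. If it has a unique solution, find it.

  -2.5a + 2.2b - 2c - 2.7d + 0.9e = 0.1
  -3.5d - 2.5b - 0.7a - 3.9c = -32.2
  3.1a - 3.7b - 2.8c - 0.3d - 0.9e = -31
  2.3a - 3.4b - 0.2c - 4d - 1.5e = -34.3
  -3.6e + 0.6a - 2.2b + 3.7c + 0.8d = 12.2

a = -3, b = 5, c = 2, d = 4, e = -4

Row-reduce the augmented matrix:
R1 ← R1 / (-5/2).
R2 ← R2 + 7/10·R1.
R3 ← R3 − 31/10·R1.
R4 ← R4 − 23/10·R1.
R5 ← R5 − 3/5·R1.
R2 ← R2 / (-779/250).
R1 ← R1 + 22/25·R2.
R3 ← R3 + 243/250·R2.
R4 ← R4 + 172/125·R2.
R5 ← R5 + 209/125·R2.
R3 ← R3 / (-6603/1558).
R1 ← R1 − 1358/779·R3.
R2 ← R2 − 835/779·R3.
R4 ← R4 + 2201/3895·R3.
R5 ← R5 − 411/82·R3.
R4 ← R4 / (-49/10).
R1 ← R1 − 1555/2201·R4.
R2 ← R2 − 384/2201·R4.
R3 ← R3 − 1450/2201·R4.
R5 ← R5 + 18462/11005·R4.
R5 ← R5 / (-2906469/1078490).
R1 ← R1 + 27411/107849·R5.
R2 ← R2 − 14454/107849·R5.
R3 ← R3 + 16197/107849·R5.
R4 ← R4 − 6/49·R5.
Reading off the reduced rows gives a = -3, b = 5, c = 2, d = 4, e = -4.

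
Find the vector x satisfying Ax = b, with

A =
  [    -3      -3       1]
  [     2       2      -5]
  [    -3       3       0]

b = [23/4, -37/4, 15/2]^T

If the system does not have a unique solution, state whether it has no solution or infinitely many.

x_1 = -2, x_2 = 1/2, x_3 = 5/4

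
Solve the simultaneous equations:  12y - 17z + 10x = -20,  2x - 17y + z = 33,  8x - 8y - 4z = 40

Row-reduce the augmented matrix:
R1 ← R1 / (10).
R2 ← R2 − 2·R1.
R3 ← R3 − 8·R1.
R2 ← R2 / (-97/5).
R1 ← R1 − 6/5·R2.
R3 ← R3 + 88/5·R2.
R3 ← R3 / (544/97).
R1 ← R1 + 277/194·R3.
R2 ← R2 + 22/97·R3.
Reading off the reduced rows gives x = 6, y = -1, z = 4.

x = 6, y = -1, z = 4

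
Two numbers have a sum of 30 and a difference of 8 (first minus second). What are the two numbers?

Let x = first number, y = second number.
  x + y = 30
  x - y = 8
From equation 1: x = 30 − y.
Substitute into equation 2 and solve: y = 11.
Then x = 19.

first number: 19, second number: 11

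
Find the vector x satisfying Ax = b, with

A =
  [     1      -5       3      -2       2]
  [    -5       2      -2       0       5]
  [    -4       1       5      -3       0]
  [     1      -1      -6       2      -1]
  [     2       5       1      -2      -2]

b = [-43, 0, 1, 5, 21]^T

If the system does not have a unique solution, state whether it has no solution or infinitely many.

x_1 = -2, x_2 = 5, x_3 = 0, x_4 = 4, x_5 = -4

Row-reduce the augmented matrix:
R2 ← R2 + 5·R1.
R3 ← R3 + 4·R1.
R4 ← R4 − 1·R1.
R5 ← R5 − 2·R1.
R2 ← R2 / (-23).
R1 ← R1 + 5·R2.
R3 ← R3 + 19·R2.
R4 ← R4 − 4·R2.
R5 ← R5 − 15·R2.
R3 ← R3 / (144/23).
R1 ← R1 − 4/23·R3.
R2 ← R2 + 13/23·R3.
R4 ← R4 + 155/23·R3.
R5 ← R5 − 80/23·R3.
R4 ← R4 / (-11/16).
R1 ← R1 − 1/4·R4.
R2 ← R2 − 3/16·R4.
R3 ← R3 + 7/16·R4.
R5 ← R5 + 3·R4.
R5 ← R5 / (257/9).
R1 ← R1 + 3·R5.
R2 ← R2 + 22/9·R5.
R3 ← R3 − 23/9·R5.
R4 ← R4 − 67/9·R5.
Reading off the reduced rows gives x_1 = -2, x_2 = 5, x_3 = 0, x_4 = 4, x_5 = -4.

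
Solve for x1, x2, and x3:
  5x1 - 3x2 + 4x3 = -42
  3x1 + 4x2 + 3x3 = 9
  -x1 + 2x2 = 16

x1 = -4, x2 = 6, x3 = -1

Row-reduce the augmented matrix:
R1 ← R1 / (5).
R2 ← R2 − 3·R1.
R3 ← R3 + 1·R1.
R2 ← R2 / (29/5).
R1 ← R1 + 3/5·R2.
R3 ← R3 − 7/5·R2.
R3 ← R3 / (19/29).
R1 ← R1 − 25/29·R3.
R2 ← R2 − 3/29·R3.
Reading off the reduced rows gives x1 = -4, x2 = 6, x3 = -1.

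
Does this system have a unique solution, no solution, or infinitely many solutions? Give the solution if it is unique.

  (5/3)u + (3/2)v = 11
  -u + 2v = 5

From equation 2: u = -5 + 2·v.
Substitute into equation 1 and solve: v = 4.
Then u = 3.

u = 3, v = 4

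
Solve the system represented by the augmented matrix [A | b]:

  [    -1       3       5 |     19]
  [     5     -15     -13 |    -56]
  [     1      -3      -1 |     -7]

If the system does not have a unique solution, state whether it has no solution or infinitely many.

Row-reduce:
R1 ← R1 / (-1).
R2 ← R2 − 5·R1.
R3 ← R3 − 1·R1.
R2 ← R2 / (12).
R1 ← R1 + 5·R2.
R3 ← R3 − 4·R2.
Row 3 reduces to 0 = -1, a contradiction. The system is inconsistent.

no solution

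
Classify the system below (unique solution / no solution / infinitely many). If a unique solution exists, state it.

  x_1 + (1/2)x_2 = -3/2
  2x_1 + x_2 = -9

Row-reduce:
R2 ← R2 − 2·R1.
Row 2 reduces to 0 = -6, a contradiction. The system is inconsistent.

no solution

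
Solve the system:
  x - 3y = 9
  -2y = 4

x = 3, y = -2

Row-reduce the augmented matrix:
R2 ← R2 / (-2).
R1 ← R1 + 3·R2.
Reading off the reduced rows gives x = 3, y = -2.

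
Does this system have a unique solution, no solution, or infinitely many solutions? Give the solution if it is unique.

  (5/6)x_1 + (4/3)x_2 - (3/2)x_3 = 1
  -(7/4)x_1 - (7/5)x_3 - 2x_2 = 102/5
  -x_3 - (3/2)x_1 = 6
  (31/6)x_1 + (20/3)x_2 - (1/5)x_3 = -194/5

x_1 = 0, x_2 = -6, x_3 = -6

Row-reduce the augmented matrix:
R1 ← R1 / (5/6).
R2 ← R2 + 7/4·R1.
R3 ← R3 + 3/2·R1.
R4 ← R4 − 31/6·R1.
R2 ← R2 / (4/5).
R1 ← R1 − 8/5·R2.
R3 ← R3 − 12/5·R2.
R4 ← R4 + 8/5·R2.
R3 ← R3 / (199/20).
R1 ← R1 − 73/10·R3.
R2 ← R2 + 91/16·R3.
R4 reduces to 0 = 0, so the extra equation is consistent.
Reading off the reduced rows gives x_1 = 0, x_2 = -6, x_3 = -6.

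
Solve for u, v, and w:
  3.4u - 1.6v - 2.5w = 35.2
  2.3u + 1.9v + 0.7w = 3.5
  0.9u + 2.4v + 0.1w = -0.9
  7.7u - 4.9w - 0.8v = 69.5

u = 5, v = -2, w = -6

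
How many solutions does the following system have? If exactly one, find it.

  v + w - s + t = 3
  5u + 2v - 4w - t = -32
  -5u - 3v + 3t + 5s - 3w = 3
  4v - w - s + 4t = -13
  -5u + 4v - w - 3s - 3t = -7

u = -2, v = -6, w = 2, s = -5, t = 2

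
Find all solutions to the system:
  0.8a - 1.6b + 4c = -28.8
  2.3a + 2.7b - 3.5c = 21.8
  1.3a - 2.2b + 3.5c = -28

a = -2, b = 2, c = -6

Row-reduce the augmented matrix:
R1 ← R1 / (4/5).
R2 ← R2 − 23/10·R1.
R3 ← R3 − 13/10·R1.
R2 ← R2 / (73/10).
R1 ← R1 + 2·R2.
R3 ← R3 − 2/5·R2.
R3 ← R3 / (-159/73).
R1 ← R1 − 65/73·R3.
R2 ← R2 + 150/73·R3.
Reading off the reduced rows gives a = -2, b = 2, c = -6.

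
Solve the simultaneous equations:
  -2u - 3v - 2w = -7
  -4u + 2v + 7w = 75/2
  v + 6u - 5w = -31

Row-reduce:
R1 ← R1 / (-2).
R2 ← R2 + 4·R1.
R3 ← R3 − 6·R1.
R2 ← R2 / (8).
R1 ← R1 − 3/2·R2.
R3 ← R3 + 8·R2.
Row 3 reduces to 0 = -1/2, a contradiction. The system is inconsistent.

no solution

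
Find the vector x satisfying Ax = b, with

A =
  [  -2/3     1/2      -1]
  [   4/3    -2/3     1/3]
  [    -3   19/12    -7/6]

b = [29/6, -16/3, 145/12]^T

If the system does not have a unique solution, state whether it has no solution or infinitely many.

no solution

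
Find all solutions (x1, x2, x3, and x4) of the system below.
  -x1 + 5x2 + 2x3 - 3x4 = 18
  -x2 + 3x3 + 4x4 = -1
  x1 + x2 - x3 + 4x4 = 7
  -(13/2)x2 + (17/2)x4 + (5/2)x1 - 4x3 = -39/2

Row-reduce:
R1 ← R1 / (-1).
R3 ← R3 − 1·R1.
R4 ← R4 − 5/2·R1.
R2 ← R2 / (-1).
R1 ← R1 + 5·R2.
R3 ← R3 − 6·R2.
R4 ← R4 − 6·R2.
R3 ← R3 / (19).
R1 ← R1 + 17·R3.
R2 ← R2 + 3·R3.
R4 ← R4 − 19·R3.
Row 4 reduces to 0 = 1/2, a contradiction. The system is inconsistent.

no solution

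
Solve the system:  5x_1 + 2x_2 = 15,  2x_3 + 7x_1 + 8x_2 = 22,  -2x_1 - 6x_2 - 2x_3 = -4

Row-reduce:
R1 ← R1 / (5).
R2 ← R2 − 7·R1.
R3 ← R3 + 2·R1.
R2 ← R2 / (26/5).
R1 ← R1 − 2/5·R2.
R3 ← R3 + 26/5·R2.
Row 3 reduces to 0 = 3, a contradiction. The system is inconsistent.

no solution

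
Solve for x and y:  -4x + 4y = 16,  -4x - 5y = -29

x = 1, y = 5

Row-reduce the augmented matrix:
R1 ← R1 / (-4).
R2 ← R2 + 4·R1.
R2 ← R2 / (-9).
R1 ← R1 + 1·R2.
Reading off the reduced rows gives x = 1, y = 5.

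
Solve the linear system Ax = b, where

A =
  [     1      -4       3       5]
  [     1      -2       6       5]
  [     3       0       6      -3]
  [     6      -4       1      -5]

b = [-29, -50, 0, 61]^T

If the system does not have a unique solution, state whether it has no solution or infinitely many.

x_1 = 4, x_2 = -3, x_3 = -5, x_4 = -6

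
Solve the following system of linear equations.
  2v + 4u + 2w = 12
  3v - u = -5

Row-reduce:
R1 ← R1 / (4).
R2 ← R2 + 1·R1.
R2 ← R2 / (7/2).
R1 ← R1 − 1/2·R2.
Rank is 2 with 3 unknowns, leaving w free.

infinitely many solutions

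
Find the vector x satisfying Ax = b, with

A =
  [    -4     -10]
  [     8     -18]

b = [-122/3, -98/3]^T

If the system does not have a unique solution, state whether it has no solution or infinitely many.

x_1 = 8/3, x_2 = 3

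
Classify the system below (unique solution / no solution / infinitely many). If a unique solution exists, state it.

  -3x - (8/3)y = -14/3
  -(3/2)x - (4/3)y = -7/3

Row-reduce:
R1 ← R1 / (-3).
R2 ← R2 + 3/2·R1.
Rank is 1 with 2 unknowns, leaving y free.

infinitely many solutions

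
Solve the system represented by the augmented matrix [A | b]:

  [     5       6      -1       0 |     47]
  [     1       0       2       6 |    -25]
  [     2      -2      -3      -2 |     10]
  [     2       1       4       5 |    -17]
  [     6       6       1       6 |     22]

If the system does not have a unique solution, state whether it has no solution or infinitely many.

Row-reduce the augmented matrix:
R1 ← R1 / (5).
R2 ← R2 − 1·R1.
R3 ← R3 − 2·R1.
R4 ← R4 − 2·R1.
R5 ← R5 − 6·R1.
R2 ← R2 / (-6/5).
R1 ← R1 − 6/5·R2.
R3 ← R3 + 22/5·R2.
R4 ← R4 + 7/5·R2.
R5 ← R5 + 6/5·R2.
R3 ← R3 / (-32/3).
R1 ← R1 − 2·R3.
R2 ← R2 + 11/6·R3.
R4 ← R4 − 11/6·R3.
R4 ← R4 / (-49/8).
R1 ← R1 − 3/2·R4.
R2 ← R2 + 7/8·R4.
R3 ← R3 − 9/4·R4.
R5 reduces to 0 = 0, so the extra equation is consistent.
Reading off the reduced rows gives x_1 = 3, x_2 = 5, x_3 = -2, x_4 = -4.

x_1 = 3, x_2 = 5, x_3 = -2, x_4 = -4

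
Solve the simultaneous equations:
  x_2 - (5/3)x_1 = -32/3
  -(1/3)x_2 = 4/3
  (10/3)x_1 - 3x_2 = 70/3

no solution

Row-reduce:
R1 ← R1 / (-5/3).
R3 ← R3 − 10/3·R1.
R2 ← R2 / (-1/3).
R1 ← R1 + 3/5·R2.
R3 ← R3 + 1·R2.
Row 3 reduces to 0 = -2, a contradiction. The system is inconsistent.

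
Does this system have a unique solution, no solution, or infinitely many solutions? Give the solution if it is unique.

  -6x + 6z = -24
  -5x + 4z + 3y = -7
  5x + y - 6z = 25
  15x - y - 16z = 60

no solution

Row-reduce:
R1 ← R1 / (-6).
R2 ← R2 + 5·R1.
R3 ← R3 − 5·R1.
R4 ← R4 − 15·R1.
R2 ← R2 / (3).
R3 ← R3 − 1·R2.
R4 ← R4 + 1·R2.
R3 ← R3 / (-2/3).
R1 ← R1 + 1·R3.
R2 ← R2 + 1/3·R3.
R4 ← R4 + 4/3·R3.
Row 4 reduces to 0 = 3, a contradiction. The system is inconsistent.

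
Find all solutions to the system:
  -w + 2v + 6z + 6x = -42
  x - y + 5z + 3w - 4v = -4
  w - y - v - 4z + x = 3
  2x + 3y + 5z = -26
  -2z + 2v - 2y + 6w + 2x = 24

x = -6, y = -3, z = -1, w = 4, v = 2

Row-reduce the augmented matrix:
R1 ← R1 / (6).
R2 ← R2 − 1·R1.
R3 ← R3 − 1·R1.
R4 ← R4 − 2·R1.
R5 ← R5 − 2·R1.
R2 ← R2 / (-1).
R3 ← R3 + 1·R2.
R4 ← R4 − 3·R2.
R5 ← R5 + 2·R2.
R3 ← R3 / (-9).
R1 ← R1 − 1·R3.
R2 ← R2 + 4·R3.
R4 ← R4 − 15·R3.
R5 ← R5 + 12·R3.
R4 ← R4 / (13/2).
R1 ← R1 + 7/18·R4.
R2 ← R2 + 41/18·R4.
R3 ← R3 − 2/9·R4.
R5 ← R5 − 8/3·R4.
R5 ← R5 / (86/9).
R1 ← R1 − 4/27·R5.
R2 ← R2 + 1/27·R5.
R3 ← R3 + 1/27·R5.
R4 ← R4 + 4/3·R5.
Reading off the reduced rows gives x = -6, y = -3, z = -1, w = 4, v = 2.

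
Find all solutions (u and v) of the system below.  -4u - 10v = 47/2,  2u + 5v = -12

no solution

Row-reduce:
R1 ← R1 / (-4).
R2 ← R2 − 2·R1.
Row 2 reduces to 0 = -1/4, a contradiction. The system is inconsistent.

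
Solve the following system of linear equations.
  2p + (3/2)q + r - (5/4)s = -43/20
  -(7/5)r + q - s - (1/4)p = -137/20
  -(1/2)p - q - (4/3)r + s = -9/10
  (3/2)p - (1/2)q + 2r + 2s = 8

p = -3/5, q = -9/5, r = 3, s = 1

Row-reduce the augmented matrix:
R1 ← R1 / (2).
R2 ← R2 + 1/4·R1.
R3 ← R3 + 1/2·R1.
R4 ← R4 − 3/2·R1.
R2 ← R2 / (19/16).
R1 ← R1 − 3/4·R2.
R3 ← R3 + 5/8·R2.
R4 ← R4 + 13/8·R2.
R3 ← R3 / (-100/57).
R1 ← R1 − 124/95·R3.
R2 ← R2 + 102/95·R3.
R4 ← R4 + 47/95·R3.
R4 ← R4 / (1333/1000).
R1 ← R1 − 41/250·R4.
R2 ← R2 + 511/500·R4.
R3 ← R3 + 9/200·R4.
Reading off the reduced rows gives p = -3/5, q = -9/5, r = 3, s = 1.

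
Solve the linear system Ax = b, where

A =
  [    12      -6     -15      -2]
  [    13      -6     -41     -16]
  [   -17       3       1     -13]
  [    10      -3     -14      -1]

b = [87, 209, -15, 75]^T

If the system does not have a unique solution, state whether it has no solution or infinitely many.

no solution

Row-reduce:
R1 ← R1 / (12).
R2 ← R2 − 13·R1.
R3 ← R3 + 17·R1.
R4 ← R4 − 10·R1.
R2 ← R2 / (1/2).
R1 ← R1 + 1/2·R2.
R3 ← R3 + 11/2·R2.
R4 ← R4 − 2·R2.
R3 ← R3 / (-585/2).
R1 ← R1 + 26·R3.
R2 ← R2 + 99/2·R3.
R4 ← R4 − 195/2·R3.
Row 4 reduces to 0 = 1/3, a contradiction. The system is inconsistent.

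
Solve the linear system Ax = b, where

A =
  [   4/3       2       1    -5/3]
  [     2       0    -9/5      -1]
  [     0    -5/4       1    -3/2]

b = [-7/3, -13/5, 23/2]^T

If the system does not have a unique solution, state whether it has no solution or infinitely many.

infinitely many solutions

Row-reduce:
R1 ← R1 / (4/3).
R2 ← R2 − 2·R1.
R2 ← R2 / (-3).
R1 ← R1 − 3/2·R2.
R3 ← R3 + 5/4·R2.
R3 ← R3 / (19/8).
R1 ← R1 + 9/10·R3.
R2 ← R2 − 11/10·R3.
Rank is 3 with 4 unknowns, leaving x_4 free.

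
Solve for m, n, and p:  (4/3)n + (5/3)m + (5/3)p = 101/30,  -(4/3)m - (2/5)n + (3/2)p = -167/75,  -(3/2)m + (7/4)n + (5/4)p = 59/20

Row-reduce the augmented matrix:
R1 ← R1 / (5/3).
R2 ← R2 + 4/3·R1.
R3 ← R3 + 3/2·R1.
R2 ← R2 / (2/3).
R1 ← R1 − 4/5·R2.
R3 ← R3 − 59/20·R2.
R3 ← R3 / (-783/80).
R1 ← R1 + 12/5·R3.
R2 ← R2 − 17/4·R3.
Reading off the reduced rows gives m = 1/2, n = 12/5, p = -2/5.

m = 1/2, n = 12/5, p = -2/5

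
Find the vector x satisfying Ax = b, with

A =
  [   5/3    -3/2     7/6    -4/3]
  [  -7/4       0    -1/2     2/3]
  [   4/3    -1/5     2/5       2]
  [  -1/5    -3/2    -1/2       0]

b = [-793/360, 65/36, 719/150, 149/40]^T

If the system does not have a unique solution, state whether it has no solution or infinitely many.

x_1 = 1/2, x_2 = -9/5, x_3 = -9/4, x_4 = 7/3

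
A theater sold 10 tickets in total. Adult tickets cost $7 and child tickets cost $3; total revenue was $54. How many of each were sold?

adult tickets: 6, child tickets: 4

Let a = adult tickets, c = child tickets.
  a + c = 10
  7a + 3c = 54
Row-reduce the augmented matrix:
R2 ← R2 − 7·R1.
R2 ← R2 / (-4).
R1 ← R1 − 1·R2.
Reading off the reduced rows gives a = 6, c = 4.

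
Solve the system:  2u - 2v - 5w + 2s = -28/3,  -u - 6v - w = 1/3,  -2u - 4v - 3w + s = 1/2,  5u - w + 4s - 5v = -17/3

u = -2, v = 0, w = 5/3, s = 3/2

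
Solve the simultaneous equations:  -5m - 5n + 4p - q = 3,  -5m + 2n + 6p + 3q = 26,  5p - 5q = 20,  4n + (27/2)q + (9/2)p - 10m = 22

infinitely many solutions

Row-reduce:
R1 ← R1 / (-5).
R2 ← R2 + 5·R1.
R4 ← R4 + 10·R1.
R2 ← R2 / (7).
R1 ← R1 − 1·R2.
R4 ← R4 − 14·R2.
R3 ← R3 / (5).
R1 ← R1 + 38/35·R3.
R2 ← R2 − 2/7·R3.
R4 ← R4 + 15/2·R3.
Rank is 3 with 4 unknowns, leaving q free.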